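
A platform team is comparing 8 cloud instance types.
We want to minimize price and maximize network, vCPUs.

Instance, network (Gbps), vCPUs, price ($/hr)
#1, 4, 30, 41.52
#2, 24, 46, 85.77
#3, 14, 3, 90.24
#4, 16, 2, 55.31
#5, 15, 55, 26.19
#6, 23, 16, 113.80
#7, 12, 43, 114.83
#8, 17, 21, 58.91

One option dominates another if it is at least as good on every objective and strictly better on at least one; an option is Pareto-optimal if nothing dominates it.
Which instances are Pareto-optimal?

#1: dominated by #5 (network 15≥4, vCPUs 55≥30, price 26.19≤41.52).
#2: not dominated (best network).
#3: dominated by #2 (network 24≥14, vCPUs 46≥3, price 85.77≤90.24).
#4: not dominated.
#5: not dominated (best vCPUs).
#6: dominated by #2 (network 24≥23, vCPUs 46≥16, price 85.77≤113.80).
#7: dominated by #2 (network 24≥12, vCPUs 46≥43, price 85.77≤114.83).
#8: not dominated.

#2, #4, #5, #8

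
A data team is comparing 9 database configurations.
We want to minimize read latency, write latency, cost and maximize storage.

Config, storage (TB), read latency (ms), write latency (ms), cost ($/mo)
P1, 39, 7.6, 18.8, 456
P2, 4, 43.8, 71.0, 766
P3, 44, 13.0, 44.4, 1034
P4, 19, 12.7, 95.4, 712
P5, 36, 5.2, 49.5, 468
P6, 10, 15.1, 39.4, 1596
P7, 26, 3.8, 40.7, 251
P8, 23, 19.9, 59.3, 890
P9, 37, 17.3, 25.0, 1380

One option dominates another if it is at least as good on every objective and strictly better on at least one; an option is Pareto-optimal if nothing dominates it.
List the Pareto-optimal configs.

P1, P3, P5, P7

P1: not dominated (best write latency).
P2: dominated by P1 (storage 39≥4, read latency 7.6≤43.8, write latency 18.8≤71.0, cost 456≤766).
P3: not dominated (best storage).
P4: dominated by P1 (storage 39≥19, read latency 7.6≤12.7, write latency 18.8≤95.4, cost 456≤712).
P5: not dominated.
P6: dominated by P1 (storage 39≥10, read latency 7.6≤15.1, write latency 18.8≤39.4, cost 456≤1596).
P7: not dominated (best read latency).
P8: dominated by P1 (storage 39≥23, read latency 7.6≤19.9, write latency 18.8≤59.3, cost 456≤890).
P9: dominated by P1 (storage 39≥37, read latency 7.6≤17.3, write latency 18.8≤25.0, cost 456≤1380).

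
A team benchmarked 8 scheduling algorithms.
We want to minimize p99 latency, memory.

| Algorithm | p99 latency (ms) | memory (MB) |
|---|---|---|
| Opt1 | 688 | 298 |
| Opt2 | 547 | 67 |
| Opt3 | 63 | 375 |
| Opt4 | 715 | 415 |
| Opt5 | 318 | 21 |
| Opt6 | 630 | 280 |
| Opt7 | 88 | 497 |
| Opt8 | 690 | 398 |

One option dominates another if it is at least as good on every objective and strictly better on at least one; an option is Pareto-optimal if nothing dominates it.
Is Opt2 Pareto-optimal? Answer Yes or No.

Opt5 vs Opt2: p99 latency 318≤547, memory 21≤67 — Opt5 is at least as good on every objective and strictly better on at least one, so Opt5 dominates Opt2.

No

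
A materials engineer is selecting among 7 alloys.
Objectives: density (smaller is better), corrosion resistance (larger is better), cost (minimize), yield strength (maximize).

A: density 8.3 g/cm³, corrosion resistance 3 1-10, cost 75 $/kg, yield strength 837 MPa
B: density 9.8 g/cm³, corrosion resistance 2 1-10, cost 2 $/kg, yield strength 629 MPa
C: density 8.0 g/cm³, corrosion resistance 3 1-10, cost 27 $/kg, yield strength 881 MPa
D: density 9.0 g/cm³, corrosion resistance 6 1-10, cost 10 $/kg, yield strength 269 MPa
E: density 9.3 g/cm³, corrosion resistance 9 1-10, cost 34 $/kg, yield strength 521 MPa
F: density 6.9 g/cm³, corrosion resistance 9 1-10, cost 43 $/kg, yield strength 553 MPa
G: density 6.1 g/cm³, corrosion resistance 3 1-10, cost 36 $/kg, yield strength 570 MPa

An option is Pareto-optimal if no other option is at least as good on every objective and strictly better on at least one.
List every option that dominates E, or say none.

A: worse on corrosion resistance (3 vs 9).
B: worse on density (9.8 vs 9.3).
C: worse on corrosion resistance (3 vs 9).
D: worse on corrosion resistance (6 vs 9).
F: worse on cost (43 vs 34).
G: worse on corrosion resistance (3 vs 9).
No option dominates E.

none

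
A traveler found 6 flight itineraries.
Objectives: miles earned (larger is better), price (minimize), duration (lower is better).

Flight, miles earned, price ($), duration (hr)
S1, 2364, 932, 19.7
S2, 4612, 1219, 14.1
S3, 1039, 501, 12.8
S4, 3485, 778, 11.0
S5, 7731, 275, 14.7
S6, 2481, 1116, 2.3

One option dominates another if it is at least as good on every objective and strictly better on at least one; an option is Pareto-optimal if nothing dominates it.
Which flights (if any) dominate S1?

S4: miles earned 3485≥2364, price 778≤932, duration 11.0≤19.7 — dominates S1.
S5: miles earned 7731≥2364, price 275≤932, duration 14.7≤19.7 — dominates S1.
Others (S2, S3, S6) are each worse than S1 on at least one objective.

S4, S5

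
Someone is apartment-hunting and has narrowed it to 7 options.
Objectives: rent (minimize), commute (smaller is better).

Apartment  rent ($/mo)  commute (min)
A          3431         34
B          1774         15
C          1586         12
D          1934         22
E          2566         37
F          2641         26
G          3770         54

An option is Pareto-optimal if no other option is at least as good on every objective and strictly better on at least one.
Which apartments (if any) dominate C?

none

A: worse on rent (3431 vs 1586).
B: worse on rent (1774 vs 1586).
D: worse on rent (1934 vs 1586).
E: worse on rent (2566 vs 1586).
F: worse on rent (2641 vs 1586).
G: worse on rent (3770 vs 1586).
No option dominates C.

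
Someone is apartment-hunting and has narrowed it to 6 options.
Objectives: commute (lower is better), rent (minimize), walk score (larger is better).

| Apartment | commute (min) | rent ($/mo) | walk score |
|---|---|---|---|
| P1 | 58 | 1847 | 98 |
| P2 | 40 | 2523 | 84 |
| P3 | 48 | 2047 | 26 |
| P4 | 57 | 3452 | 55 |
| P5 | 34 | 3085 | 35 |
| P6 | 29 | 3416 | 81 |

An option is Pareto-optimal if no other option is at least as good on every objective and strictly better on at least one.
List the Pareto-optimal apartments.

P1: not dominated (best rent).
P2: not dominated.
P3: not dominated.
P4: dominated by P2 (commute 40≤57, rent 2523≤3452, walk score 84≥55).
P5: not dominated.
P6: not dominated (best commute).

P1, P2, P3, P5, P6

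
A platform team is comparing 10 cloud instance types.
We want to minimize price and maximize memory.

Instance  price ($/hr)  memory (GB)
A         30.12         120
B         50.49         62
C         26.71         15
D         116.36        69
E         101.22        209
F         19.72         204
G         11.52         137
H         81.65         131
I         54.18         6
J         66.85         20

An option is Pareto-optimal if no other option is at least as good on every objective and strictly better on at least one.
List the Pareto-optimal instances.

E, F, G

A: dominated by F (price 19.72≤30.12, memory 204≥120).
B: dominated by A (price 30.12≤50.49, memory 120≥62).
C: dominated by F (price 19.72≤26.71, memory 204≥15).
D: dominated by A (price 30.12≤116.36, memory 120≥69).
E: not dominated (best memory).
F: not dominated.
G: not dominated (best price).
H: dominated by F (price 19.72≤81.65, memory 204≥131).
I: dominated by A (price 30.12≤54.18, memory 120≥6).
J: dominated by A (price 30.12≤66.85, memory 120≥20).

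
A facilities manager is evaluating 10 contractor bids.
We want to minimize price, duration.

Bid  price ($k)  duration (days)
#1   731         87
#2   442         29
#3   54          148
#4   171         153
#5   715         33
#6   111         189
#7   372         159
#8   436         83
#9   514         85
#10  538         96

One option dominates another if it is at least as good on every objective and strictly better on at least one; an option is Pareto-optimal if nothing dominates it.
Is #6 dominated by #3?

Yes

#3 vs #6: price 54≤111, duration 148≤189 — #3 is at least as good on every objective with at least one strict improvement.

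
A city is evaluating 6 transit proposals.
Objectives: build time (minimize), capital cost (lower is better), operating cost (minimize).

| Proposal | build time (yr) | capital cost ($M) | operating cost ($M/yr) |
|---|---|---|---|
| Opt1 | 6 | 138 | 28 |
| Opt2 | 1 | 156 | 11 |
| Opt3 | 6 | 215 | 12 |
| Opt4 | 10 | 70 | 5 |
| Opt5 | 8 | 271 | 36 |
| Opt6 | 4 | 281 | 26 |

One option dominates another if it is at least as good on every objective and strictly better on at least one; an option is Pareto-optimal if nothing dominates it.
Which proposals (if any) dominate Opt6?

Opt2

Opt2: build time 1≤4, capital cost 156≤281, operating cost 11≤26 — dominates Opt6.
Others (Opt1, Opt3, Opt4, Opt5) are each worse than Opt6 on at least one objective.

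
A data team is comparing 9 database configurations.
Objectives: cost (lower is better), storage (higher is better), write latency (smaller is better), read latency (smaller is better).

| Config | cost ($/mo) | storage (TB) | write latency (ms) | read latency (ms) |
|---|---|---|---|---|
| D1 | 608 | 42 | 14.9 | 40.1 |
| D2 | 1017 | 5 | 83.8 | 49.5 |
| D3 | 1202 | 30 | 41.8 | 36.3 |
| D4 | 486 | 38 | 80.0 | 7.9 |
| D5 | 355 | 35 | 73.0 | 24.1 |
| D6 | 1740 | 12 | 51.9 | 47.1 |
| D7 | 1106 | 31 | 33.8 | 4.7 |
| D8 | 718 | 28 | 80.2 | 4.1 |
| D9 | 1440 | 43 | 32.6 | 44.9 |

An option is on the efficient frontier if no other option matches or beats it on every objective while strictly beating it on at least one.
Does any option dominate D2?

Yes

D1 vs D2: cost 608≤1017, storage 42≥5, write latency 14.9≤83.8, read latency 40.1≤49.5 — D1 is at least as good on every objective and strictly better on at least one, so D1 dominates D2.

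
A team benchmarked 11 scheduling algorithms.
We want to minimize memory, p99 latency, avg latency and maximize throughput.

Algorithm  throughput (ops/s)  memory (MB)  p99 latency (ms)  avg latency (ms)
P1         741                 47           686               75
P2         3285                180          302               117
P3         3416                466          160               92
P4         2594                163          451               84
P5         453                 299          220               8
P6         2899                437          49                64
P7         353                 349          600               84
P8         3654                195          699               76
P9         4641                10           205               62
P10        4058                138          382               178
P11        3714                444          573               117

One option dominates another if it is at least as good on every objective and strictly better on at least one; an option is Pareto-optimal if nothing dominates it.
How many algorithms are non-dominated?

4

P1: dominated by P9 (throughput 4641≥741, memory 10≤47, p99 latency 205≤686, avg latency 62≤75).
P2: dominated by P9 (throughput 4641≥3285, memory 10≤180, p99 latency 205≤302, avg latency 62≤117).
P3: not dominated.
P4: dominated by P9 (throughput 4641≥2594, memory 10≤163, p99 latency 205≤451, avg latency 62≤84).
P5: not dominated (best avg latency).
P6: not dominated (best p99 latency).
P7: dominated by P4 (throughput 2594≥353, memory 163≤349, p99 latency 451≤600, avg latency 84≤84).
P8: dominated by P9 (throughput 4641≥3654, memory 10≤195, p99 latency 205≤699, avg latency 62≤76).
P9: not dominated (best throughput).
P10: dominated by P9 (throughput 4641≥4058, memory 10≤138, p99 latency 205≤382, avg latency 62≤178).
P11: dominated by P9 (throughput 4641≥3714, memory 10≤444, p99 latency 205≤573, avg latency 62≤117).
Pareto-optimal: P3, P5, P6, P9 → 4.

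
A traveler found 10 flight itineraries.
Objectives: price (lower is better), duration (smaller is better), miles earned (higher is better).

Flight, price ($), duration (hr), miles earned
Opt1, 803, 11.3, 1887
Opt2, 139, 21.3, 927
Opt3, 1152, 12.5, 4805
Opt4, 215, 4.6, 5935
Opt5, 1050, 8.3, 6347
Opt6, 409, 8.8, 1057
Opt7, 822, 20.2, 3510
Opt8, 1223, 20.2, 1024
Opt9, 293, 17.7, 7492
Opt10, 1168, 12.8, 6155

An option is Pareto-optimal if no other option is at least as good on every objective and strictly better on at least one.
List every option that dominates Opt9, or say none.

Opt1: worse on price (803 vs 293).
Opt2: worse on duration (21.3 vs 17.7).
Opt3: worse on price (1152 vs 293).
Opt4: worse on miles earned (5935 vs 7492).
Opt5: worse on price (1050 vs 293).
Opt6: worse on price (409 vs 293).
Opt7: worse on price (822 vs 293).
Opt8: worse on price (1223 vs 293).
Opt10: worse on price (1168 vs 293).
No option dominates Opt9.

none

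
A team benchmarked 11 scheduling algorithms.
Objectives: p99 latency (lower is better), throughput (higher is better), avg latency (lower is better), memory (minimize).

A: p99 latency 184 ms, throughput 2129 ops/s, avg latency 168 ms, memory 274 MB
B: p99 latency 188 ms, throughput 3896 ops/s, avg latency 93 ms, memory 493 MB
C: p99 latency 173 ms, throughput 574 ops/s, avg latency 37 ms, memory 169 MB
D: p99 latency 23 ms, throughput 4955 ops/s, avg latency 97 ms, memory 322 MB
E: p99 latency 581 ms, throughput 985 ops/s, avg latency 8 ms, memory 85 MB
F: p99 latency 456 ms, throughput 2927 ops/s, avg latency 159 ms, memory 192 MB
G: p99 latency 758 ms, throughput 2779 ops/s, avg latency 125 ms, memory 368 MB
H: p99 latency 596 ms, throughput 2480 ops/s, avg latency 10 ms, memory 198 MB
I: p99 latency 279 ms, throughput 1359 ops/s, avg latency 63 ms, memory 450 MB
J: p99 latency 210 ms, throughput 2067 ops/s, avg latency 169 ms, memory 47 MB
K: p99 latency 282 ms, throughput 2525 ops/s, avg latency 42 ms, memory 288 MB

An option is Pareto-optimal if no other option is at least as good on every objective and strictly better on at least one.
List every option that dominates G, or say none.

D: p99 latency 23≤758, throughput 4955≥2779, avg latency 97≤125, memory 322≤368 — dominates G.
Others (A, B, C, E, F, H, I, J, K) are each worse than G on at least one objective.

D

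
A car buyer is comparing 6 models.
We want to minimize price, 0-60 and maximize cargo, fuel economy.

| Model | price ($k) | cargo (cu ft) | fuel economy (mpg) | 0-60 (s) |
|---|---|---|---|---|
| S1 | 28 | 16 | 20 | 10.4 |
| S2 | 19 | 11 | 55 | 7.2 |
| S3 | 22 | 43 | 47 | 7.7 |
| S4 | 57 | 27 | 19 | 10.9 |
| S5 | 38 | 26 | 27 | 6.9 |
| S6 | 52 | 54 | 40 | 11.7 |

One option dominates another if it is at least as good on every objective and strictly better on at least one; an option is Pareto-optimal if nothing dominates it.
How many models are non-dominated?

S1: dominated by S3 (price 22≤28, cargo 43≥16, fuel economy 47≥20, 0-60 7.7≤10.4).
S2: not dominated (best price).
S3: not dominated.
S4: dominated by S3 (price 22≤57, cargo 43≥27, fuel economy 47≥19, 0-60 7.7≤10.9).
S5: not dominated (best 0-60).
S6: not dominated (best cargo).
Pareto-optimal: S2, S3, S5, S6 → 4.

4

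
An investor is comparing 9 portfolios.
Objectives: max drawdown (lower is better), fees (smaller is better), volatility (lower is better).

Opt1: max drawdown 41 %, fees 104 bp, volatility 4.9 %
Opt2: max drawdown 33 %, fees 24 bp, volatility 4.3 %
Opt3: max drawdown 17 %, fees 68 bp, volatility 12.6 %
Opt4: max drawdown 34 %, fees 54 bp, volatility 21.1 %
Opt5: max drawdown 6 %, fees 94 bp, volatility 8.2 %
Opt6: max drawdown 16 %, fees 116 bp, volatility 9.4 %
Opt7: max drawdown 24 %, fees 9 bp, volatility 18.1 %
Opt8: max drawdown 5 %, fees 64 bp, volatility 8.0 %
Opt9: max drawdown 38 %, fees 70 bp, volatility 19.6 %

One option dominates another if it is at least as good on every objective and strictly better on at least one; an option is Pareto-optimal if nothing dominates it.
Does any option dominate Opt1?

Opt2 vs Opt1: max drawdown 33≤41, fees 24≤104, volatility 4.3≤4.9 — Opt2 is at least as good on every objective and strictly better on at least one, so Opt2 dominates Opt1.

Yes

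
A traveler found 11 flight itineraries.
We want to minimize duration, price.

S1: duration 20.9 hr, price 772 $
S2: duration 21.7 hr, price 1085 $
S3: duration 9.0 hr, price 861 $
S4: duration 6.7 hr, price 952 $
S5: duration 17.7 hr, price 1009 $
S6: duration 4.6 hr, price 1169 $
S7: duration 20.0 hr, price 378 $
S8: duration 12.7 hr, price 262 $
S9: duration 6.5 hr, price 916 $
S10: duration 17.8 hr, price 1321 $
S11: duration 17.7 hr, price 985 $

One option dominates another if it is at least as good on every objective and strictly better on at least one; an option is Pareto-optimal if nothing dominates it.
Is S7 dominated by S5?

S5 vs S7: S5 is worse on price (1009 vs 378), so it does not dominate S7.

No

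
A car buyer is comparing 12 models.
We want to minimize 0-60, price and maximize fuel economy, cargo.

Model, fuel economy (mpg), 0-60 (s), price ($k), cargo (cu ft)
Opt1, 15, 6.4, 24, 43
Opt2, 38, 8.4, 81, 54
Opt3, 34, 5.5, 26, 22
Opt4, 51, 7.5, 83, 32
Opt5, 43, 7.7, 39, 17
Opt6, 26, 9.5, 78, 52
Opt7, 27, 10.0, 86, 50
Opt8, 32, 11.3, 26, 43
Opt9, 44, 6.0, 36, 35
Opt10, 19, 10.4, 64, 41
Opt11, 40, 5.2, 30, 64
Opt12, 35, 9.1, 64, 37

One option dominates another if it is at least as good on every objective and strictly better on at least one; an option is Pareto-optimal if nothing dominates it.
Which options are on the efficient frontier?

Opt1, Opt3, Opt4, Opt8, Opt9, Opt11

Opt1: not dominated (best price).
Opt2: dominated by Opt11 (fuel economy 40≥38, 0-60 5.2≤8.4, price 30≤81, cargo 64≥54).
Opt3: not dominated.
Opt4: not dominated (best fuel economy).
Opt5: dominated by Opt9 (fuel economy 44≥43, 0-60 6.0≤7.7, price 36≤39, cargo 35≥17).
Opt6: dominated by Opt11 (fuel economy 40≥26, 0-60 5.2≤9.5, price 30≤78, cargo 64≥52).
Opt7: dominated by Opt2 (fuel economy 38≥27, 0-60 8.4≤10.0, price 81≤86, cargo 54≥50).
Opt8: not dominated.
Opt9: not dominated.
Opt10: dominated by Opt11 (fuel economy 40≥19, 0-60 5.2≤10.4, price 30≤64, cargo 64≥41).
Opt11: not dominated (best 0-60).
Opt12: dominated by Opt11 (fuel economy 40≥35, 0-60 5.2≤9.1, price 30≤64, cargo 64≥37).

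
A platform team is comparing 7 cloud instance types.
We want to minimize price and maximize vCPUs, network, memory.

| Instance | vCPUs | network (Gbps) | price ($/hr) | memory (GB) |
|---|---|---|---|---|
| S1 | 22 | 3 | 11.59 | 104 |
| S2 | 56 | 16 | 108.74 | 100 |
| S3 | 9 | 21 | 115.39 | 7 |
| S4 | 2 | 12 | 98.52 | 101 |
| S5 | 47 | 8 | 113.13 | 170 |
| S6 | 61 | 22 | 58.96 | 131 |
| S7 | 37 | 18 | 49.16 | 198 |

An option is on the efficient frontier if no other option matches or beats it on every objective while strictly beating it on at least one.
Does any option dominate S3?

S6 vs S3: vCPUs 61≥9, network 22≥21, price 58.96≤115.39, memory 131≥7 — S6 is at least as good on every objective and strictly better on at least one, so S6 dominates S3.

Yes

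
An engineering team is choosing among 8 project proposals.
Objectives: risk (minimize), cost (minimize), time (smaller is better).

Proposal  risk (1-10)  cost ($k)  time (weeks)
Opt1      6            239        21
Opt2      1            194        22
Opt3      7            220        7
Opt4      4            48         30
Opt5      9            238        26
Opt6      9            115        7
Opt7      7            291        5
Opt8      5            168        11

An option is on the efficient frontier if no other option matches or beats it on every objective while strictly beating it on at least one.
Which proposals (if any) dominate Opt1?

Opt8: risk 5≤6, cost 168≤239, time 11≤21 — dominates Opt1.
Others (Opt2, Opt3, Opt4, Opt5, Opt6, Opt7) are each worse than Opt1 on at least one objective.

Opt8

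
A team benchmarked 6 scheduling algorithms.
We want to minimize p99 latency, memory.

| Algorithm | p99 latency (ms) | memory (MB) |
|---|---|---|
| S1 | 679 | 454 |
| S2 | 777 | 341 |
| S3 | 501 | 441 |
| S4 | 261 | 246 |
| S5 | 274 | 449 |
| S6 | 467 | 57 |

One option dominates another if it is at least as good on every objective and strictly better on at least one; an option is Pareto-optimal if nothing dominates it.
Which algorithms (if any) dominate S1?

S3: p99 latency 501≤679, memory 441≤454 — dominates S1.
S4: p99 latency 261≤679, memory 246≤454 — dominates S1.
S5: p99 latency 274≤679, memory 449≤454 — dominates S1.
S6: p99 latency 467≤679, memory 57≤454 — dominates S1.
Others (S2) are each worse than S1 on at least one objective.

S3, S4, S5, S6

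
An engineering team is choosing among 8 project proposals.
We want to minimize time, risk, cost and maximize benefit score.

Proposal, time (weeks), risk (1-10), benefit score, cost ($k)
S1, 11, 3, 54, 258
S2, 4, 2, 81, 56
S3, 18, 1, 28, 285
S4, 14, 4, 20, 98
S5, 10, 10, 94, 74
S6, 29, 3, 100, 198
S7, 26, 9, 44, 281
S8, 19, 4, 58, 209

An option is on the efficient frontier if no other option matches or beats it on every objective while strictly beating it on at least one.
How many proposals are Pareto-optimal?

S1: dominated by S2 (time 4≤11, risk 2≤3, benefit score 81≥54, cost 56≤258).
S2: not dominated (best time).
S3: not dominated (best risk).
S4: dominated by S2 (time 4≤14, risk 2≤4, benefit score 81≥20, cost 56≤98).
S5: not dominated.
S6: not dominated (best benefit score).
S7: dominated by S1 (time 11≤26, risk 3≤9, benefit score 54≥44, cost 258≤281).
S8: dominated by S2 (time 4≤19, risk 2≤4, benefit score 81≥58, cost 56≤209).
Pareto-optimal: S2, S3, S5, S6 → 4.

4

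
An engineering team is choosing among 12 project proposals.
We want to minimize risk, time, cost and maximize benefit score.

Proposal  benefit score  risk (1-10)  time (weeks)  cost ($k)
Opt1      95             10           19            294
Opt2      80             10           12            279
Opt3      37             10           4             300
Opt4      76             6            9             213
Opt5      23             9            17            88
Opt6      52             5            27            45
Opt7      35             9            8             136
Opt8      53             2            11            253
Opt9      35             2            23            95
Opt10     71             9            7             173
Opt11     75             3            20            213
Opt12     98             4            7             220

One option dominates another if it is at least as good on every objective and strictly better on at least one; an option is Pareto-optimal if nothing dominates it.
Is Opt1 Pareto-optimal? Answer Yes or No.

No

Opt12 vs Opt1: benefit score 98≥95, risk 4≤10, time 7≤19, cost 220≤294 — Opt12 is at least as good on every objective and strictly better on at least one, so Opt12 dominates Opt1.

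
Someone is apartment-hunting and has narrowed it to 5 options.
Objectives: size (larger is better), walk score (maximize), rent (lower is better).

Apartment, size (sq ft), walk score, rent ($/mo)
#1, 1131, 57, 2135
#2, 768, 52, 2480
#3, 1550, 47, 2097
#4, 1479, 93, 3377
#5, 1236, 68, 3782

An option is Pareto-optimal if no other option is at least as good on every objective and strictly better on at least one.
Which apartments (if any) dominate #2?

#1

#1: size 1131≥768, walk score 57≥52, rent 2135≤2480 — dominates #2.
Others (#3, #4, #5) are each worse than #2 on at least one objective.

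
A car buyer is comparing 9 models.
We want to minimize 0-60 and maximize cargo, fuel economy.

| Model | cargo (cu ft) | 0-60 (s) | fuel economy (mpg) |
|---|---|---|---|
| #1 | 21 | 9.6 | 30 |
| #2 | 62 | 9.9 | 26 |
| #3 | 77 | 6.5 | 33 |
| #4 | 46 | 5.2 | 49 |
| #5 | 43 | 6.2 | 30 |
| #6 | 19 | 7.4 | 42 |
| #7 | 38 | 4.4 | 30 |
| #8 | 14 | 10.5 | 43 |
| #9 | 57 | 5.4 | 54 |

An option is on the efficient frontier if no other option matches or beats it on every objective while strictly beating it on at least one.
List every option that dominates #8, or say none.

#4, #9

#4: cargo 46≥14, 0-60 5.2≤10.5, fuel economy 49≥43 — dominates #8.
#9: cargo 57≥14, 0-60 5.4≤10.5, fuel economy 54≥43 — dominates #8.
Others (#1, #2, #3, #5, #6, #7) are each worse than #8 on at least one objective.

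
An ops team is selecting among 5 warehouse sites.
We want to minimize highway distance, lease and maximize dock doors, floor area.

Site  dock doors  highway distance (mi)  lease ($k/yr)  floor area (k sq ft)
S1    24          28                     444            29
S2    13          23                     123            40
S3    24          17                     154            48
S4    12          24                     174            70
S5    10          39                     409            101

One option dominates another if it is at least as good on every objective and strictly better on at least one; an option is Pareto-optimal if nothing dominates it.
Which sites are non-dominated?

S2, S3, S4, S5

S1: dominated by S3 (dock doors 24≥24, highway distance 17≤28, lease 154≤444, floor area 48≥29).
S2: not dominated (best lease).
S3: not dominated (best highway distance).
S4: not dominated.
S5: not dominated (best floor area).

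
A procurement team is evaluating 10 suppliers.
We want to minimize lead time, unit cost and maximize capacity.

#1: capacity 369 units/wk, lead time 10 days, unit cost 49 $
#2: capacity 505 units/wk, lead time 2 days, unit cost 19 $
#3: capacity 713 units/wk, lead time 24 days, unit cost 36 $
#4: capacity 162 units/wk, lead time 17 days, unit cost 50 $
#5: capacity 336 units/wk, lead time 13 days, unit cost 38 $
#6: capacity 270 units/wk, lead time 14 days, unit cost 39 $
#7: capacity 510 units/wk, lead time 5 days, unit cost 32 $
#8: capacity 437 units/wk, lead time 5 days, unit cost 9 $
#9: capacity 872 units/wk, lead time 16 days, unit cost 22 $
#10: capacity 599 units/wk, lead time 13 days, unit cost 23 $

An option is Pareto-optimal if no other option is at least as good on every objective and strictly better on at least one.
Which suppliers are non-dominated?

#1: dominated by #2 (capacity 505≥369, lead time 2≤10, unit cost 19≤49).
#2: not dominated (best lead time).
#3: dominated by #9 (capacity 872≥713, lead time 16≤24, unit cost 22≤36).
#4: dominated by #1 (capacity 369≥162, lead time 10≤17, unit cost 49≤50).
#5: dominated by #2 (capacity 505≥336, lead time 2≤13, unit cost 19≤38).
#6: dominated by #2 (capacity 505≥270, lead time 2≤14, unit cost 19≤39).
#7: not dominated.
#8: not dominated (best unit cost).
#9: not dominated (best capacity).
#10: not dominated.

#2, #7, #8, #9, #10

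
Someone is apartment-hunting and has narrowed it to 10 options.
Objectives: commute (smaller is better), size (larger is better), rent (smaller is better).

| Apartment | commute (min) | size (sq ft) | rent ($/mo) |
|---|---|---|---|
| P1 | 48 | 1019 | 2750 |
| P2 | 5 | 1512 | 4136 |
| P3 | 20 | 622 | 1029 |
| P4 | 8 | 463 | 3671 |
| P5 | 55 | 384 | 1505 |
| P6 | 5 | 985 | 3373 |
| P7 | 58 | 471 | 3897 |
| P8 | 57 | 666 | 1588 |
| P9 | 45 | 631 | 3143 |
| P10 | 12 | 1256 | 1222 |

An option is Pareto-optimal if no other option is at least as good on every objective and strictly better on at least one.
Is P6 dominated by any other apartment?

P1: worse on commute (48 vs 5).
P2: worse on rent (4136 vs 3373).
P3: worse on commute (20 vs 5).
P4: worse on commute (8 vs 5).
P5: worse on commute (55 vs 5).
P7: worse on commute (58 vs 5).
P8: worse on commute (57 vs 5).
P9: worse on commute (45 vs 5).
P10: worse on commute (12 vs 5).
No option is at least as good as P6 on every objective and strictly better on one.

No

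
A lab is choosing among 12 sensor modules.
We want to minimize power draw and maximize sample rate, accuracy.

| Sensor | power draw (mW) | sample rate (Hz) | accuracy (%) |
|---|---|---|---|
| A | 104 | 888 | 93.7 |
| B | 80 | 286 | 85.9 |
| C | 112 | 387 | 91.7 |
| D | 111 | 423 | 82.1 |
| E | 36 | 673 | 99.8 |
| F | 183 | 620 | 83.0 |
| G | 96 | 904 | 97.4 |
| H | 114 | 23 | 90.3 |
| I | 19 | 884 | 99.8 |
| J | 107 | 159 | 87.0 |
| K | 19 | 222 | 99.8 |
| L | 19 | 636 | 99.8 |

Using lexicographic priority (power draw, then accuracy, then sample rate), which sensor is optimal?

I

First minimize power draw: best is 19, kept {I, K, L}.
Then maximize accuracy: best is 99.8, kept {I, K, L}.
Then maximize sample rate: best is 884, kept {I}.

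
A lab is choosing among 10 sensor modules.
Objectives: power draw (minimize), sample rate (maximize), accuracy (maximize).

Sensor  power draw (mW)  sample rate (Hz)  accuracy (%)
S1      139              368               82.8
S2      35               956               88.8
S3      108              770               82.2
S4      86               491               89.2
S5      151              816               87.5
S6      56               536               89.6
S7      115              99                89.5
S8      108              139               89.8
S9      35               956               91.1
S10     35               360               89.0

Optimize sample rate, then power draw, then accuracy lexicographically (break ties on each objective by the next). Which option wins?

First maximize sample rate: best is 956, kept {S2, S9}.
Then minimize power draw: best is 35, kept {S2, S9}.
Then maximize accuracy: best is 91.1, kept {S9}.

S9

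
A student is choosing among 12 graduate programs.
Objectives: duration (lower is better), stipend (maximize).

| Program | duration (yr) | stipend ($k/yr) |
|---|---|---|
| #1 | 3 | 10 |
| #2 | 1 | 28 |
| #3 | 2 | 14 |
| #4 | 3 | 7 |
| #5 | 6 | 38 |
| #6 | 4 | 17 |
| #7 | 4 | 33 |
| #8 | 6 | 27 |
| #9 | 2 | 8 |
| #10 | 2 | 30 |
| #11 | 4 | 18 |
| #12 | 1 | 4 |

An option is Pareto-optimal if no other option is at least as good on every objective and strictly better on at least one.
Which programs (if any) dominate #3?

#2: duration 1≤2, stipend 28≥14 — dominates #3.
#10: duration 2≤2, stipend 30≥14 — dominates #3.
Others (#1, #4, #5, #6, #7, #8, #9, #11, #12) are each worse than #3 on at least one objective.

#2, #10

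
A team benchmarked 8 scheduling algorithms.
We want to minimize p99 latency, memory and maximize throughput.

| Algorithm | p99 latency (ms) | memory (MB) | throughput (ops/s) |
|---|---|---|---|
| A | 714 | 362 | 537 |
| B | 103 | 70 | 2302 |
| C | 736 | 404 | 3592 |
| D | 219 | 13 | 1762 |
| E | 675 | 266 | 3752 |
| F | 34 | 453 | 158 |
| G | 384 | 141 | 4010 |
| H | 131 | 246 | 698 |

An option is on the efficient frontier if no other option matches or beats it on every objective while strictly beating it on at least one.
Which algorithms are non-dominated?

A: dominated by B (p99 latency 103≤714, memory 70≤362, throughput 2302≥537).
B: not dominated.
C: dominated by E (p99 latency 675≤736, memory 266≤404, throughput 3752≥3592).
D: not dominated (best memory).
E: dominated by G (p99 latency 384≤675, memory 141≤266, throughput 4010≥3752).
F: not dominated (best p99 latency).
G: not dominated (best throughput).
H: dominated by B (p99 latency 103≤131, memory 70≤246, throughput 2302≥698).

B, D, F, G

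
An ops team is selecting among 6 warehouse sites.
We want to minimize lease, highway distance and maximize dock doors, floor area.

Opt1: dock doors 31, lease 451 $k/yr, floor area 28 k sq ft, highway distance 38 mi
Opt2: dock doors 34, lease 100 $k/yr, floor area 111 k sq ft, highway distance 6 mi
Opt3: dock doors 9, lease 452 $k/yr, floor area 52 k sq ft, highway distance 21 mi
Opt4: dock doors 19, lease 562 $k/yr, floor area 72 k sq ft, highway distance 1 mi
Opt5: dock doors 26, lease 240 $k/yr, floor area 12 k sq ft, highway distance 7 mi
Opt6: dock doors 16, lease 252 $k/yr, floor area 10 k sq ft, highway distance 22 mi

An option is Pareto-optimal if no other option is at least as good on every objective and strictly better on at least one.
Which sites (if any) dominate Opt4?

Opt1: worse on floor area (28 vs 72).
Opt2: worse on highway distance (6 vs 1).
Opt3: worse on dock doors (9 vs 19).
Opt5: worse on floor area (12 vs 72).
Opt6: worse on dock doors (16 vs 19).
No option dominates Opt4.

none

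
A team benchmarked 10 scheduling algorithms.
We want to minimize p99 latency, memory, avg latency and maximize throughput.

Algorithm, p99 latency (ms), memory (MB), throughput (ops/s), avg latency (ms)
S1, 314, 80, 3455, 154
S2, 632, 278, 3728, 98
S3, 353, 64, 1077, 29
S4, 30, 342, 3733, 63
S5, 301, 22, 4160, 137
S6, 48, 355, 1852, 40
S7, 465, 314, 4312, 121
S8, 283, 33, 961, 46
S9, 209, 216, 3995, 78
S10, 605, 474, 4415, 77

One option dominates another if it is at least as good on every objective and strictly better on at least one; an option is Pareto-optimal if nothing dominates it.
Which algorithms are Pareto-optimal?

S3, S4, S5, S6, S7, S8, S9, S10

S1: dominated by S5 (p99 latency 301≤314, memory 22≤80, throughput 4160≥3455, avg latency 137≤154).
S2: dominated by S9 (p99 latency 209≤632, memory 216≤278, throughput 3995≥3728, avg latency 78≤98).
S3: not dominated (best avg latency).
S4: not dominated (best p99 latency).
S5: not dominated (best memory).
S6: not dominated.
S7: not dominated.
S8: not dominated.
S9: not dominated.
S10: not dominated (best throughput).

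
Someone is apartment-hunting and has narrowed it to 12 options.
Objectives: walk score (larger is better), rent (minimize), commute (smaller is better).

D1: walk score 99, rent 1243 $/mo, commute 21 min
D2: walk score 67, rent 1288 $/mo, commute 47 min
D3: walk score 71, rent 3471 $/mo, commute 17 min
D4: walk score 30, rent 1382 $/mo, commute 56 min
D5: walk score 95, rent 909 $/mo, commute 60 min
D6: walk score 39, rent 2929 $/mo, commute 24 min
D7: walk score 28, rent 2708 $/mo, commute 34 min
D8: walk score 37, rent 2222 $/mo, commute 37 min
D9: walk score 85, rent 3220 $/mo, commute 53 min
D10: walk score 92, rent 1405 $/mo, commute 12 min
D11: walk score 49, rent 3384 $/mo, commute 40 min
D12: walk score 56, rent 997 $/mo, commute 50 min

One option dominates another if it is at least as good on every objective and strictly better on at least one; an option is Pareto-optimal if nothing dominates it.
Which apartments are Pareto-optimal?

D1, D5, D10, D12

D1: not dominated (best walk score).
D2: dominated by D1 (walk score 99≥67, rent 1243≤1288, commute 21≤47).
D3: dominated by D10 (walk score 92≥71, rent 1405≤3471, commute 12≤17).
D4: dominated by D1 (walk score 99≥30, rent 1243≤1382, commute 21≤56).
D5: not dominated (best rent).
D6: dominated by D1 (walk score 99≥39, rent 1243≤2929, commute 21≤24).
D7: dominated by D1 (walk score 99≥28, rent 1243≤2708, commute 21≤34).
D8: dominated by D1 (walk score 99≥37, rent 1243≤2222, commute 21≤37).
D9: dominated by D1 (walk score 99≥85, rent 1243≤3220, commute 21≤53).
D10: not dominated (best commute).
D11: dominated by D1 (walk score 99≥49, rent 1243≤3384, commute 21≤40).
D12: not dominated.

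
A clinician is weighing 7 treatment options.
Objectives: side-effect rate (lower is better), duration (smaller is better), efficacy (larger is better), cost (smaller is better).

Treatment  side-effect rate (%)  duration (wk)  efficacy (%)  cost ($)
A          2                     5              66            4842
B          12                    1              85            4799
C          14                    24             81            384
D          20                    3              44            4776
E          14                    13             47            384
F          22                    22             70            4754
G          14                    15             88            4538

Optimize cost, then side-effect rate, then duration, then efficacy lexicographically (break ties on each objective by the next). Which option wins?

E

First minimize cost: best is 384, kept {C, E}.
Then minimize side-effect rate: best is 14, kept {C, E}.
Then minimize duration: best is 13, kept {E}.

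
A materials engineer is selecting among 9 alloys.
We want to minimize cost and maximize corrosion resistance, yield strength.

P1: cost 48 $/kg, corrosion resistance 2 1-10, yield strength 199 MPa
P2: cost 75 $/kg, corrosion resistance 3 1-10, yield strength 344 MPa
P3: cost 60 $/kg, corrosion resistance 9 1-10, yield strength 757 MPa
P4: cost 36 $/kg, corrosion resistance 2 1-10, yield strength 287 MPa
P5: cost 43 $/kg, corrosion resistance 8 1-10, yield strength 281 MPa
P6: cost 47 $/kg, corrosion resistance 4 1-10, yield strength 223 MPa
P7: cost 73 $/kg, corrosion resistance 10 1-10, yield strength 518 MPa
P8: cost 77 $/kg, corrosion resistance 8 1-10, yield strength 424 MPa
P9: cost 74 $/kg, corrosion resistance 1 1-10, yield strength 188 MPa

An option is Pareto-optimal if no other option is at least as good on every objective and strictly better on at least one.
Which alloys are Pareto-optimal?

P3, P4, P5, P7

P1: dominated by P4 (cost 36≤48, corrosion resistance 2≥2, yield strength 287≥199).
P2: dominated by P3 (cost 60≤75, corrosion resistance 9≥3, yield strength 757≥344).
P3: not dominated (best yield strength).
P4: not dominated (best cost).
P5: not dominated.
P6: dominated by P5 (cost 43≤47, corrosion resistance 8≥4, yield strength 281≥223).
P7: not dominated (best corrosion resistance).
P8: dominated by P3 (cost 60≤77, corrosion resistance 9≥8, yield strength 757≥424).
P9: dominated by P1 (cost 48≤74, corrosion resistance 2≥1, yield strength 199≥188).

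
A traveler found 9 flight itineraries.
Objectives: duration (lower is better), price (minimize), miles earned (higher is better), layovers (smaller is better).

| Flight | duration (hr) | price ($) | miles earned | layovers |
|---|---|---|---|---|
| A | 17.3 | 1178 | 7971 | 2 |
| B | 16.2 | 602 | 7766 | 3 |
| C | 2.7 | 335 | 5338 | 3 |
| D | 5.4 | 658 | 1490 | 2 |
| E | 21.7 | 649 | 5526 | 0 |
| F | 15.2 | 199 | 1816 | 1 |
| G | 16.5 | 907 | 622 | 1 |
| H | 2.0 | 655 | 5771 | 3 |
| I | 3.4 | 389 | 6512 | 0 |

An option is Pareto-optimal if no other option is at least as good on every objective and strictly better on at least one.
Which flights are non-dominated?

A, B, C, F, H, I

A: not dominated (best miles earned).
B: not dominated.
C: not dominated.
D: dominated by I (duration 3.4≤5.4, price 389≤658, miles earned 6512≥1490, layovers 0≤2).
E: dominated by I (duration 3.4≤21.7, price 389≤649, miles earned 6512≥5526, layovers 0≤0).
F: not dominated (best price).
G: dominated by F (duration 15.2≤16.5, price 199≤907, miles earned 1816≥622, layovers 1≤1).
H: not dominated (best duration).
I: not dominated.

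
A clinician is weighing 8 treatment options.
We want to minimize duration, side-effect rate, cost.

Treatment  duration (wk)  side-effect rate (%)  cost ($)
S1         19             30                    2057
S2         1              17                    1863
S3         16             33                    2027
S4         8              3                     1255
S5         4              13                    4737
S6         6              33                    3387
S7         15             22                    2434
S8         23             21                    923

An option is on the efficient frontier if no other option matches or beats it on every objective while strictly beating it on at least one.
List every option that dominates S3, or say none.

S2: duration 1≤16, side-effect rate 17≤33, cost 1863≤2027 — dominates S3.
S4: duration 8≤16, side-effect rate 3≤33, cost 1255≤2027 — dominates S3.
Others (S1, S5, S6, S7, S8) are each worse than S3 on at least one objective.

S2, S4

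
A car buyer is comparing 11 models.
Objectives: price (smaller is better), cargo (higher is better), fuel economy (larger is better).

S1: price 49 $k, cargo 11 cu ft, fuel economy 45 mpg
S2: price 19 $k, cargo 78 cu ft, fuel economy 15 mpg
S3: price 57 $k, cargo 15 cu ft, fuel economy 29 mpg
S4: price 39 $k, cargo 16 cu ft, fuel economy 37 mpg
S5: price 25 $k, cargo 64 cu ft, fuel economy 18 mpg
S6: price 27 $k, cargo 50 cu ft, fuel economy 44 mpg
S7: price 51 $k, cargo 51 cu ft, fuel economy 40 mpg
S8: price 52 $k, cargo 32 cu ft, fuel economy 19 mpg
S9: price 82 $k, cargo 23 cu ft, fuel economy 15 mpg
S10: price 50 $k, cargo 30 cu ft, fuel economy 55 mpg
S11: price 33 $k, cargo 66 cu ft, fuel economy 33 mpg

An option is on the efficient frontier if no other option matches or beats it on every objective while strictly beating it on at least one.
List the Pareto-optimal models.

S1, S2, S5, S6, S7, S10, S11

S1: not dominated.
S2: not dominated (best price).
S3: dominated by S4 (price 39≤57, cargo 16≥15, fuel economy 37≥29).
S4: dominated by S6 (price 27≤39, cargo 50≥16, fuel economy 44≥37).
S5: not dominated.
S6: not dominated.
S7: not dominated.
S8: dominated by S6 (price 27≤52, cargo 50≥32, fuel economy 44≥19).
S9: dominated by S2 (price 19≤82, cargo 78≥23, fuel economy 15≥15).
S10: not dominated (best fuel economy).
S11: not dominated.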